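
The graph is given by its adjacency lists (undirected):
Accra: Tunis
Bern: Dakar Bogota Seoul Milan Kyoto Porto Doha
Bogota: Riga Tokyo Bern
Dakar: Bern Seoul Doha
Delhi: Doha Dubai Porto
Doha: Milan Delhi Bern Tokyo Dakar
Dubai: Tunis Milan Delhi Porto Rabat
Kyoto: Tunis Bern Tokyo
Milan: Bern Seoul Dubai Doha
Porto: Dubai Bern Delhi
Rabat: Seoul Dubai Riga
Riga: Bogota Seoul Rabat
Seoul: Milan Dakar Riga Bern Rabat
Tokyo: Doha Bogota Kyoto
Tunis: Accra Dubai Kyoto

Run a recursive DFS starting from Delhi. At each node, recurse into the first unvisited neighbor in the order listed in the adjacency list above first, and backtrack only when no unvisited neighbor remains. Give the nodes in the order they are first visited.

Delhi Doha Milan Bern Dakar Seoul Riga Bogota Tokyo Kyoto Tunis Accra Dubai Porto Rabat

Visit Delhi
Delhi → Doha
Doha → Milan
Milan → Bern
Bern → Dakar
Dakar → Seoul
Seoul → Riga
Riga → Bogota
Bogota → Tokyo
Tokyo → Kyoto
Kyoto → Tunis
Tunis → Accra
Tunis → Dubai
Dubai → Porto
Dubai → Rabat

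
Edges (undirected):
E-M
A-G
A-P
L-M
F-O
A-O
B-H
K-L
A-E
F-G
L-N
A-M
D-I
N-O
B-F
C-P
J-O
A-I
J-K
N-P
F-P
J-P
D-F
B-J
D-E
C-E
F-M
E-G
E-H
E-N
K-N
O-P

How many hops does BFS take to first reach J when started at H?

2

Level 0: H
Level 1: B, E
Level 2: A, C, D, F, G, J, M, N
Level 3: I, K, L, O, P
J first appears at level 2.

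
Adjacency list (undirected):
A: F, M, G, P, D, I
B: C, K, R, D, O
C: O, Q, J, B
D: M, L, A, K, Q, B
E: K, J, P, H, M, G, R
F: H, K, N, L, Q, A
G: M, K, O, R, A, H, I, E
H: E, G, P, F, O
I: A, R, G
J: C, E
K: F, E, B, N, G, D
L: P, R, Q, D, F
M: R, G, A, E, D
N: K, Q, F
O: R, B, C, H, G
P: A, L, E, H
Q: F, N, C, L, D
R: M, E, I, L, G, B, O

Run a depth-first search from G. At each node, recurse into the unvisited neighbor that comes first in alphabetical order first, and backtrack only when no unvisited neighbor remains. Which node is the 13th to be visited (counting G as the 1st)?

L

Visit G
G → A
A → D
D → B
B → C
C → J
J → E
E → H
H → F
F → K
K → N
N → Q
Q → L
L → P
L → R
R → I
R → M
R → O

Visit order: G, A, D, B, C, J, E, H, F, K, N, Q, L, P, R, I, M, O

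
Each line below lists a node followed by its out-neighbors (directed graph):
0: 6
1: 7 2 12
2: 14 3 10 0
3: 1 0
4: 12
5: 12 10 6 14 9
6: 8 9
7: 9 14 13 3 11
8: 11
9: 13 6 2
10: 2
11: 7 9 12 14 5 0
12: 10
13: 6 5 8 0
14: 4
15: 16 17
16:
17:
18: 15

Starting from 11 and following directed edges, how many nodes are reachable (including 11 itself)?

15

BFS from 11 visits: 11, 0, 5, 7, 9, 12, 14, 6, 10, 3, 13, 2, 4, 8, 1
Reachable nodes: 15 of 19 total.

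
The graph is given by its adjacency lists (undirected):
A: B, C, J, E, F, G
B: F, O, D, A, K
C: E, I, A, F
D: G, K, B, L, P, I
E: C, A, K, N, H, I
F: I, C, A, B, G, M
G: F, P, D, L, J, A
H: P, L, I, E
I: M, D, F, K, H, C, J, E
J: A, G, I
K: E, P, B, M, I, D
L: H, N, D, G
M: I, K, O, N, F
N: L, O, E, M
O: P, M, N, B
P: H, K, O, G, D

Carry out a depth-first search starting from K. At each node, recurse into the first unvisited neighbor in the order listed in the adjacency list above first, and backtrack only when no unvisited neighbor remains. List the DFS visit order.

K -> E -> C -> I -> M -> O -> P -> H -> L -> N -> D -> G -> F -> A -> B -> J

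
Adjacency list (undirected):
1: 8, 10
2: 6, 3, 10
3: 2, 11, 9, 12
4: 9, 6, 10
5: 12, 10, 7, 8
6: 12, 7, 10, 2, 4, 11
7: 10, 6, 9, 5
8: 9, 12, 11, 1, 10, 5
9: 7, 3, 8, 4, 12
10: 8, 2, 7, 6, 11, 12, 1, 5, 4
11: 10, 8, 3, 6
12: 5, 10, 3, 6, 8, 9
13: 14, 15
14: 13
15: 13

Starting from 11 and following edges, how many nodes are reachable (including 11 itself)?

BFS from 11 visits: 11, 10, 8, 3, 6, 2, 7, 12, 1, 5, 4, 9
Reachable nodes: 12 of 15 total.

12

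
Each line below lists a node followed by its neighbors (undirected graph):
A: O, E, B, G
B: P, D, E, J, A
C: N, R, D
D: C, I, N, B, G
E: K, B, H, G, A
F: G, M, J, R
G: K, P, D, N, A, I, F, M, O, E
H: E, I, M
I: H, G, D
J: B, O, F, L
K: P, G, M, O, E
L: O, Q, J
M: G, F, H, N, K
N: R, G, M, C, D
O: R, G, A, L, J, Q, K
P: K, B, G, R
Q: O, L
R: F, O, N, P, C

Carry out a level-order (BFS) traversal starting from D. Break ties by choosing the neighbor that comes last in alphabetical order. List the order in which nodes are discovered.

Visit D; enqueue N, I, G, C, B → queue [N, I, G, C, B]
Visit N; enqueue R, M → queue [I, G, C, B, R, M]
Visit I; enqueue H → queue [G, C, B, R, M, H]
Visit G; enqueue P, O, K, F, E, A → queue [C, B, R, M, H, P, O, K, F, E, A]
Visit C → queue [B, R, M, H, P, O, K, F, E, A]
Visit B; enqueue J → queue [R, M, H, P, O, K, F, E, A, J]
Visit R → queue [M, H, P, O, K, F, E, A, J]
Visit M → queue [H, P, O, K, F, E, A, J]
Visit H → queue [P, O, K, F, E, A, J]
Visit P → queue [O, K, F, E, A, J]
Visit O; enqueue Q, L → queue [K, F, E, A, J, Q, L]
Visit K → queue [F, E, A, J, Q, L]
Visit F → queue [E, A, J, Q, L]
Visit E → queue [A, J, Q, L]
Visit A → queue [J, Q, L]
Visit J → queue [Q, L]
Visit Q → queue [L]
Visit L → queue []

D -> N -> I -> G -> C -> B -> R -> M -> H -> P -> O -> K -> F -> E -> A -> J -> Q -> L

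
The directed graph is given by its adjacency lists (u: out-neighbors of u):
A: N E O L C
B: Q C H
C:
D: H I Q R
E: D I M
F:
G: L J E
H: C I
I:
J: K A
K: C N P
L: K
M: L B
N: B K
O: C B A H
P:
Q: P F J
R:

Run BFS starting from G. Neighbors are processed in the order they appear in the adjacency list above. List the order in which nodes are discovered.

G, L, J, E, K, A, D, I, M, C, N, P, O, H, Q, R, B, F

Visit G; enqueue L, J, E → queue [L, J, E]
Visit L; enqueue K → queue [J, E, K]
Visit J; enqueue A → queue [E, K, A]
Visit E; enqueue D, I, M → queue [K, A, D, I, M]
Visit K; enqueue C, N, P → queue [A, D, I, M, C, N, P]
Visit A; enqueue O → queue [D, I, M, C, N, P, O]
Visit D; enqueue H, Q, R → queue [I, M, C, N, P, O, H, Q, R]
Visit I → queue [M, C, N, P, O, H, Q, R]
Visit M; enqueue B → queue [C, N, P, O, H, Q, R, B]
Visit C → queue [N, P, O, H, Q, R, B]
Visit N → queue [P, O, H, Q, R, B]
Visit P → queue [O, H, Q, R, B]
Visit O → queue [H, Q, R, B]
Visit H → queue [Q, R, B]
Visit Q; enqueue F → queue [R, B, F]
Visit R → queue [B, F]
Visit B → queue [F]
Visit F → queue []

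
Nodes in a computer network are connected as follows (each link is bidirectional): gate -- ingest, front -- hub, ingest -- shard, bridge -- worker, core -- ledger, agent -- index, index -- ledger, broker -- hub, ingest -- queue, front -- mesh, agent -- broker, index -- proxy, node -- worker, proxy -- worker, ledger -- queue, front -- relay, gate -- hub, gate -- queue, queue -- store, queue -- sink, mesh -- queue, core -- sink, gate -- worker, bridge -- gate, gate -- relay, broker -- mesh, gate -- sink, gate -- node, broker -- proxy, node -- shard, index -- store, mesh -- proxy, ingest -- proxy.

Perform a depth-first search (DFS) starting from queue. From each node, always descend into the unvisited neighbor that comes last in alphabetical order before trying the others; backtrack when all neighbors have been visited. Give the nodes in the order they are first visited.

queue -> store -> index -> proxy -> worker -> node -> shard -> ingest -> gate -> sink -> core -> ledger -> relay -> front -> mesh -> broker -> hub -> agent -> bridge

Visit queue
queue → store
store → index
index → proxy
proxy → worker
worker → node
node → shard
shard → ingest
ingest → gate
gate → sink
sink → core
core → ledger
gate → relay
relay → front
front → mesh
mesh → broker
broker → hub
broker → agent
gate → bridge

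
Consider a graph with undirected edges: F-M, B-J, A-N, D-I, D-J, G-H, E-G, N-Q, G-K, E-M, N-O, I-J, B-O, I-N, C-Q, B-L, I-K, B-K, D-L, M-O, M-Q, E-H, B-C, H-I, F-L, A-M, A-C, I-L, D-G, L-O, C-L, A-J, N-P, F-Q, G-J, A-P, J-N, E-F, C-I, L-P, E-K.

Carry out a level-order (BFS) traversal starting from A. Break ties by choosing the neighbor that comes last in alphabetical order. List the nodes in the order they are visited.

Visit A; enqueue P, N, M, J, C → queue [P, N, M, J, C]
Visit P; enqueue L → queue [N, M, J, C, L]
Visit N; enqueue Q, O, I → queue [M, J, C, L, Q, O, I]
Visit M; enqueue F, E → queue [J, C, L, Q, O, I, F, E]
Visit J; enqueue G, D, B → queue [C, L, Q, O, I, F, E, G, D, B]
Visit C → queue [L, Q, O, I, F, E, G, D, B]
Visit L → queue [Q, O, I, F, E, G, D, B]
Visit Q → queue [O, I, F, E, G, D, B]
Visit O → queue [I, F, E, G, D, B]
Visit I; enqueue K, H → queue [F, E, G, D, B, K, H]
Visit F → queue [E, G, D, B, K, H]
Visit E → queue [G, D, B, K, H]
Visit G → queue [D, B, K, H]
Visit D → queue [B, K, H]
Visit B → queue [K, H]
Visit K → queue [H]
Visit H → queue []

A -> P -> N -> M -> J -> C -> L -> Q -> O -> I -> F -> E -> G -> D -> B -> K -> H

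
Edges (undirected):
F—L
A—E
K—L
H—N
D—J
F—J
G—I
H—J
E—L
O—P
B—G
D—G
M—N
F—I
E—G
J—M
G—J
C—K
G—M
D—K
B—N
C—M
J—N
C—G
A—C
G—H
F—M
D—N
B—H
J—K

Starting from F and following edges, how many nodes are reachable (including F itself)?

BFS from F visits: F, I, J, L, M, G, D, H, K, N, E, C, B, A
Reachable nodes: 14 of 16 total.

14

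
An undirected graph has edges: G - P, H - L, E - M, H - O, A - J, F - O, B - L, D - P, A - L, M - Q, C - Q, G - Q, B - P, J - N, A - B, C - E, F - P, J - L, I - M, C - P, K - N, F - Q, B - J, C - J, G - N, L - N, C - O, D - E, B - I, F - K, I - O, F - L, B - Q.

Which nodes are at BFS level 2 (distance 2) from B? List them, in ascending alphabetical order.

C, D, F, G, H, M, N, O

Level 0: B
Level 1: A, I, J, L, P, Q
Level 2: C, D, F, G, H, M, N, O
Level 3: E, K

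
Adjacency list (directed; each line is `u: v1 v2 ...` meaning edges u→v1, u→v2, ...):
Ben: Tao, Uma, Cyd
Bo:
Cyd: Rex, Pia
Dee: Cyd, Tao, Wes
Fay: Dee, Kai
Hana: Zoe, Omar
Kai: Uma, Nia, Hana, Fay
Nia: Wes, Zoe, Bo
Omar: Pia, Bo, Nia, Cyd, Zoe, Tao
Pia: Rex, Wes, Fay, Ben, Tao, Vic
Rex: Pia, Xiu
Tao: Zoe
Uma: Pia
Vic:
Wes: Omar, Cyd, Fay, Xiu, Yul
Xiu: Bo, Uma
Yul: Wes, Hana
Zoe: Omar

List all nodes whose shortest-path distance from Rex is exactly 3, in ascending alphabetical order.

Cyd, Dee, Kai, Omar, Yul, Zoe

Level 0: Rex
Level 1: Pia, Xiu
Level 2: Ben, Bo, Fay, Tao, Uma, Vic, Wes
Level 3: Cyd, Dee, Kai, Omar, Yul, Zoe
Level 4: Hana, Nia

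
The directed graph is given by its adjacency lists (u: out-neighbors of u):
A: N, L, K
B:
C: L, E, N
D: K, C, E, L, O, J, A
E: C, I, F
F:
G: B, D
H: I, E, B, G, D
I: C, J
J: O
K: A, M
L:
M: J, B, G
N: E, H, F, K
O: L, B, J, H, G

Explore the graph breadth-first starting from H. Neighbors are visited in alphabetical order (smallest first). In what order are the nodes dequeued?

H → B → D → E → G → I → A → C → J → K → L → O → F → N → M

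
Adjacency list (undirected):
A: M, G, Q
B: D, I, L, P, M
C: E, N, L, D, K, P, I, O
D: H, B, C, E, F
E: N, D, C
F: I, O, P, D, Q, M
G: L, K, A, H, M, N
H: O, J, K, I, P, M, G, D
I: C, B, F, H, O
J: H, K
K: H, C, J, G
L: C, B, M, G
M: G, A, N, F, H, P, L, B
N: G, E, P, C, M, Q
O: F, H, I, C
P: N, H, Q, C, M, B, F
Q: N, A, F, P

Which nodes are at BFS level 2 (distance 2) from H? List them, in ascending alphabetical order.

A, B, C, E, F, L, N, Q

Level 0: H
Level 1: D, G, I, J, K, M, O, P
Level 2: A, B, C, E, F, L, N, Q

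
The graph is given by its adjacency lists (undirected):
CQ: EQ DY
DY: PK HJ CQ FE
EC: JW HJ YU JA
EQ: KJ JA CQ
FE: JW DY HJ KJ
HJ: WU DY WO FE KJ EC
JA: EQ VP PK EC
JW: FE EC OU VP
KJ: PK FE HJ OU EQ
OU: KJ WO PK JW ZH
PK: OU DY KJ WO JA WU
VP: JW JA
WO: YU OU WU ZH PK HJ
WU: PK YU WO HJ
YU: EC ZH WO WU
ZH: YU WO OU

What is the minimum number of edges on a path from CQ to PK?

2

Level 0: CQ
Level 1: DY, EQ
Level 2: FE, HJ, JA, KJ, PK
Level 3: EC, JW, OU, VP, WO, WU
Level 4: YU, ZH
PK first appears at level 2.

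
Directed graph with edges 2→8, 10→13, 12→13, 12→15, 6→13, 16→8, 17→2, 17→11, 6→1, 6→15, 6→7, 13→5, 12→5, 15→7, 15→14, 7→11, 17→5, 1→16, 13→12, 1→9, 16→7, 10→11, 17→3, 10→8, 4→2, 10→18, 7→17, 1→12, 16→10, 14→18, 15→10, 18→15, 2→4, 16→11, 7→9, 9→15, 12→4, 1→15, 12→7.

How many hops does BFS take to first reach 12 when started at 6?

Level 0: 6
Level 1: 1, 7, 13, 15
Level 2: 5, 9, 10, 11, 12, 14, 16, 17
Level 3: 2, 3, 4, 8, 18
12 first appears at level 2.

2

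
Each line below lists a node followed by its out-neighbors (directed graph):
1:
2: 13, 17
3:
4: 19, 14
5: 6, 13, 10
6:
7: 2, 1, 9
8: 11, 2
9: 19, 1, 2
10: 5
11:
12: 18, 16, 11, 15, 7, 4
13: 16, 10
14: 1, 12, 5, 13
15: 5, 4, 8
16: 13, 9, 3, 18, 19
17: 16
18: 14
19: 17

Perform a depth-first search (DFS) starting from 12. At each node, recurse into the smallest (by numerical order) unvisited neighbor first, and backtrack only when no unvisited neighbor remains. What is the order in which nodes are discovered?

12, 4, 14, 1, 5, 6, 10, 13, 16, 3, 9, 2, 17, 19, 18, 7, 11, 15, 8

Visit 12
12 → 4
4 → 14
14 → 1
14 → 5
5 → 6
5 → 10
5 → 13
13 → 16
16 → 3
16 → 9
9 → 2
2 → 17
9 → 19
16 → 18
12 → 7
12 → 11
12 → 15
15 → 8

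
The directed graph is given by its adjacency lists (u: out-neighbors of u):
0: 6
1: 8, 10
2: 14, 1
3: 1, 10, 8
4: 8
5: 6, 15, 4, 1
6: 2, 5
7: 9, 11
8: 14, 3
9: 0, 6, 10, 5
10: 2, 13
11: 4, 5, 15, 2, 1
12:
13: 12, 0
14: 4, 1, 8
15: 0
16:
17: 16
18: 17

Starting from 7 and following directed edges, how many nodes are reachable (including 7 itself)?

16

BFS from 7 visits: 7, 9, 11, 0, 6, 10, 5, 4, 15, 2, 1, 13, 8, 14, 12, 3
Reachable nodes: 16 of 19 total.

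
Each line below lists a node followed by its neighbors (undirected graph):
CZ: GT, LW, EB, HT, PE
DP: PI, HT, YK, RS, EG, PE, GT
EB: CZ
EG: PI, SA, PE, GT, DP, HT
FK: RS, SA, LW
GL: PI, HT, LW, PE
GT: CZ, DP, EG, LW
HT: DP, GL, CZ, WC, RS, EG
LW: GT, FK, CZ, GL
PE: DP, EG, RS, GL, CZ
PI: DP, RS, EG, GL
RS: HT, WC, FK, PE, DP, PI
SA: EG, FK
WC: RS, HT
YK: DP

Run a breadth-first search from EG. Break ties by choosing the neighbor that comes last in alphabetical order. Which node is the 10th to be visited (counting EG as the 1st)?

Visit EG; enqueue SA, PI, PE, HT, GT, DP → queue [SA, PI, PE, HT, GT, DP]
Visit SA; enqueue FK → queue [PI, PE, HT, GT, DP, FK]
Visit PI; enqueue RS, GL → queue [PE, HT, GT, DP, FK, RS, GL]
Visit PE; enqueue CZ → queue [HT, GT, DP, FK, RS, GL, CZ]
Visit HT; enqueue WC → queue [GT, DP, FK, RS, GL, CZ, WC]
Visit GT; enqueue LW → queue [DP, FK, RS, GL, CZ, WC, LW]
Visit DP; enqueue YK → queue [FK, RS, GL, CZ, WC, LW, YK]
Visit FK → queue [RS, GL, CZ, WC, LW, YK]
Visit RS → queue [GL, CZ, WC, LW, YK]
Visit GL → queue [CZ, WC, LW, YK]
Visit CZ; enqueue EB → queue [WC, LW, YK, EB]
Visit WC → queue [LW, YK, EB]
Visit LW → queue [YK, EB]
Visit YK → queue [EB]
Visit EB → queue []

Visit order: EG, SA, PI, PE, HT, GT, DP, FK, RS, GL, CZ, WC, LW, YK, EB

GL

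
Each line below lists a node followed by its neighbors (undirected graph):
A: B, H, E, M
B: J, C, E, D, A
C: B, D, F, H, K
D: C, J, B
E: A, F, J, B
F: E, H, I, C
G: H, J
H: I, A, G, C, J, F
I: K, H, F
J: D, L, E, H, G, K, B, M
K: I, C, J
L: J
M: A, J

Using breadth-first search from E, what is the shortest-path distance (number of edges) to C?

Level 0: E
Level 1: A, B, F, J
Level 2: C, D, G, H, I, K, L, M
C first appears at level 2.

2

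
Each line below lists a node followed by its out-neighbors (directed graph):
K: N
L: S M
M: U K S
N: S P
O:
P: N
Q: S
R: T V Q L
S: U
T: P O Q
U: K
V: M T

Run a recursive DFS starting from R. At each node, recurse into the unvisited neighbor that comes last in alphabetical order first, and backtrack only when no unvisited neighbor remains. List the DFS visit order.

R → V → T → Q → S → U → K → N → P → O → M → L

Visit R
R → V
V → T
T → Q
Q → S
S → U
U → K
K → N
N → P
T → O
V → M
R → L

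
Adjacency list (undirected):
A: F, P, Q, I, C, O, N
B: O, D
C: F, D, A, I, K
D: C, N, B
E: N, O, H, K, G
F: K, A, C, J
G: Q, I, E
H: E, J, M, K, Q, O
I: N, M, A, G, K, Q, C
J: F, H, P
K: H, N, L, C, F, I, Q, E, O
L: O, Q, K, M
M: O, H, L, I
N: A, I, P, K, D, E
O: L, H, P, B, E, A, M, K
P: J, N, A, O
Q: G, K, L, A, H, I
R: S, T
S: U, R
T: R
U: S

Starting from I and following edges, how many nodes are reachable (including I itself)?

17

BFS from I visits: I, N, M, A, G, K, Q, C, P, D, E, O, H, L, F, J, B
Reachable nodes: 17 of 21 total.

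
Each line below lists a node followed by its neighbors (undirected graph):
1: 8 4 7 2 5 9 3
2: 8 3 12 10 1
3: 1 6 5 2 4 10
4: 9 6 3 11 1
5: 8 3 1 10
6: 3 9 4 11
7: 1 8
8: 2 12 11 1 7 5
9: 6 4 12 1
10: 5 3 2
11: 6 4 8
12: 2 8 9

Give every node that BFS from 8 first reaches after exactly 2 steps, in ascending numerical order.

3, 4, 6, 9, 10

Level 0: 8
Level 1: 1, 2, 5, 7, 11, 12
Level 2: 3, 4, 6, 9, 10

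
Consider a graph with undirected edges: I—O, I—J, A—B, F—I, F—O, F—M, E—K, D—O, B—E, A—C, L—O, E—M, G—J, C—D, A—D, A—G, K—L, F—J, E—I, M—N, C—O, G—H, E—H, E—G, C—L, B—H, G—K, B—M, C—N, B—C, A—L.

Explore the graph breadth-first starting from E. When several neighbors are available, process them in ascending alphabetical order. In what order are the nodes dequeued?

E → B → G → H → I → K → M → A → C → J → F → O → L → N → D

Visit E; enqueue B, G, H, I, K, M → queue [B, G, H, I, K, M]
Visit B; enqueue A, C → queue [G, H, I, K, M, A, C]
Visit G; enqueue J → queue [H, I, K, M, A, C, J]
Visit H → queue [I, K, M, A, C, J]
Visit I; enqueue F, O → queue [K, M, A, C, J, F, O]
Visit K; enqueue L → queue [M, A, C, J, F, O, L]
Visit M; enqueue N → queue [A, C, J, F, O, L, N]
Visit A; enqueue D → queue [C, J, F, O, L, N, D]
Visit C → queue [J, F, O, L, N, D]
Visit J → queue [F, O, L, N, D]
Visit F → queue [O, L, N, D]
Visit O → queue [L, N, D]
Visit L → queue [N, D]
Visit N → queue [D]
Visit D → queue []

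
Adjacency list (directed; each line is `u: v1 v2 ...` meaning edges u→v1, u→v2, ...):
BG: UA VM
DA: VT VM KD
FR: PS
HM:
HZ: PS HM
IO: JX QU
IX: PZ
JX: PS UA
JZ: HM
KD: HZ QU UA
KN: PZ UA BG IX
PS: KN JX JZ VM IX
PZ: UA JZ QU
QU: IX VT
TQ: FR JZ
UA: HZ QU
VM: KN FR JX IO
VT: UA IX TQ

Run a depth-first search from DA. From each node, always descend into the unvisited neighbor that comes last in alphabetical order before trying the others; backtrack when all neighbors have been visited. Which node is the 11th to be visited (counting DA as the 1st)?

VM

Visit DA
DA → VT
VT → UA
UA → QU
QU → IX
IX → PZ
PZ → JZ
JZ → HM
UA → HZ
HZ → PS
PS → VM
VM → KN
KN → BG
VM → JX
VM → IO
VM → FR
VT → TQ
DA → KD

Visit order: DA, VT, UA, QU, IX, PZ, JZ, HM, HZ, PS, VM, KN, BG, JX, IO, FR, TQ, KD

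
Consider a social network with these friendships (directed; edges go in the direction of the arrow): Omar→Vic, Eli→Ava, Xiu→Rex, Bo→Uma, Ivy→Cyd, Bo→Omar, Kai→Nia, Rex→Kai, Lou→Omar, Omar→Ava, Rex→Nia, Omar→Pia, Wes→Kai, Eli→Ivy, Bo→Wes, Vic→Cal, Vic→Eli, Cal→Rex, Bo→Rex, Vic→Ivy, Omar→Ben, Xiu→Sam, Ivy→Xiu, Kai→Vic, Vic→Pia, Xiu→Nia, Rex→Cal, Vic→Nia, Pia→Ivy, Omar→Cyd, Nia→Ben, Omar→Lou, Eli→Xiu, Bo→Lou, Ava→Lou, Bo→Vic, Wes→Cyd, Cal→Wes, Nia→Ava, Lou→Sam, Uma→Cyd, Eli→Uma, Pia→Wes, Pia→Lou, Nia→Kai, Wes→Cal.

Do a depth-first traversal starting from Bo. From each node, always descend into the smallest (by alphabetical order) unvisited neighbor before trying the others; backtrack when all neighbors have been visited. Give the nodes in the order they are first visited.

Bo, Lou, Omar, Ava, Ben, Cyd, Pia, Ivy, Xiu, Nia, Kai, Vic, Cal, Rex, Wes, Eli, Uma, Sam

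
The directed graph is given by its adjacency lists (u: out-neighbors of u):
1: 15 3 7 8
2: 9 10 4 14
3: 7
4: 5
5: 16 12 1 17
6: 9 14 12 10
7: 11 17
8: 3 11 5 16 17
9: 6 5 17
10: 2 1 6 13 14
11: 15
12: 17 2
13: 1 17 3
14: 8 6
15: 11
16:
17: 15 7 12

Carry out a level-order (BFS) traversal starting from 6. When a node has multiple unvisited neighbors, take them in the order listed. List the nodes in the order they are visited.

6 → 9 → 14 → 12 → 10 → 5 → 17 → 8 → 2 → 1 → 13 → 16 → 15 → 7 → 3 → 11 → 4

Visit 6; enqueue 9, 14, 12, 10 → queue [9, 14, 12, 10]
Visit 9; enqueue 5, 17 → queue [14, 12, 10, 5, 17]
Visit 14; enqueue 8 → queue [12, 10, 5, 17, 8]
Visit 12; enqueue 2 → queue [10, 5, 17, 8, 2]
Visit 10; enqueue 1, 13 → queue [5, 17, 8, 2, 1, 13]
Visit 5; enqueue 16 → queue [17, 8, 2, 1, 13, 16]
Visit 17; enqueue 15, 7 → queue [8, 2, 1, 13, 16, 15, 7]
Visit 8; enqueue 3, 11 → queue [2, 1, 13, 16, 15, 7, 3, 11]
Visit 2; enqueue 4 → queue [1, 13, 16, 15, 7, 3, 11, 4]
Visit 1 → queue [13, 16, 15, 7, 3, 11, 4]
Visit 13 → queue [16, 15, 7, 3, 11, 4]
Visit 16 → queue [15, 7, 3, 11, 4]
Visit 15 → queue [7, 3, 11, 4]
Visit 7 → queue [3, 11, 4]
Visit 3 → queue [11, 4]
Visit 11 → queue [4]
Visit 4 → queue []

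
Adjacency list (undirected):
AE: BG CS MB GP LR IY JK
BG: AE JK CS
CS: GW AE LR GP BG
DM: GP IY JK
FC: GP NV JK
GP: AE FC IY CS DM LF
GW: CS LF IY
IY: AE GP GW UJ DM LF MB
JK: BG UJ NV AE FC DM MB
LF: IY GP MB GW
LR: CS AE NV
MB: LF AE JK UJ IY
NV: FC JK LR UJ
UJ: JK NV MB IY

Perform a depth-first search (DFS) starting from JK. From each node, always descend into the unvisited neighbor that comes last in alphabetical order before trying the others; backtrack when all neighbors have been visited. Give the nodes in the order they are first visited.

JK UJ NV LR CS GW LF MB IY GP FC DM AE BG

Visit JK
JK → UJ
UJ → NV
NV → LR
LR → CS
CS → GW
GW → LF
LF → MB
MB → IY
IY → GP
GP → FC
GP → DM
GP → AE
AE → BG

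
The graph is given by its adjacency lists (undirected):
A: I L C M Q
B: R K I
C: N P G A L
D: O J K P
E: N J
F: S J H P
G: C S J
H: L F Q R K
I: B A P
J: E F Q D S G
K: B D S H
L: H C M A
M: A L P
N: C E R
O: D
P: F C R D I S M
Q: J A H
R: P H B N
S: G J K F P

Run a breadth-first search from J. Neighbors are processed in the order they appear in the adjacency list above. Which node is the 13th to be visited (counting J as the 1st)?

K

Visit J; enqueue E, F, Q, D, S, G → queue [E, F, Q, D, S, G]
Visit E; enqueue N → queue [F, Q, D, S, G, N]
Visit F; enqueue H, P → queue [Q, D, S, G, N, H, P]
Visit Q; enqueue A → queue [D, S, G, N, H, P, A]
Visit D; enqueue O, K → queue [S, G, N, H, P, A, O, K]
Visit S → queue [G, N, H, P, A, O, K]
Visit G; enqueue C → queue [N, H, P, A, O, K, C]
Visit N; enqueue R → queue [H, P, A, O, K, C, R]
Visit H; enqueue L → queue [P, A, O, K, C, R, L]
Visit P; enqueue I, M → queue [A, O, K, C, R, L, I, M]
Visit A → queue [O, K, C, R, L, I, M]
Visit O → queue [K, C, R, L, I, M]
Visit K; enqueue B → queue [C, R, L, I, M, B]
Visit C → queue [R, L, I, M, B]
Visit R → queue [L, I, M, B]
Visit L → queue [I, M, B]
Visit I → queue [M, B]
Visit M → queue [B]
Visit B → queue []

Visit order: J, E, F, Q, D, S, G, N, H, P, A, O, K, C, R, L, I, M, B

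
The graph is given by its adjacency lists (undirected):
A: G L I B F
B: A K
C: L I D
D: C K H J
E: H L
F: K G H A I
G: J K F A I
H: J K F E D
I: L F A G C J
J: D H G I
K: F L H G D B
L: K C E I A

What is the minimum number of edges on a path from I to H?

Level 0: I
Level 1: A, C, F, G, J, L
Level 2: B, D, E, H, K
H first appears at level 2.

2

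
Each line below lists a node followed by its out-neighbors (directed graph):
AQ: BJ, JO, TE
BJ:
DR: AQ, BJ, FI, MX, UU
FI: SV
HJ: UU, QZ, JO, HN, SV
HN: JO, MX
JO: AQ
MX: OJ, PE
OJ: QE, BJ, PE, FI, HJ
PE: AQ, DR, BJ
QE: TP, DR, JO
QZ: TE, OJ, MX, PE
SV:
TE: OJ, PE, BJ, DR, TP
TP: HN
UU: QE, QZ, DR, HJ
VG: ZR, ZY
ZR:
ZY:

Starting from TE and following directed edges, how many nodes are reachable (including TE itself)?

BFS from TE visits: TE, BJ, DR, OJ, PE, TP, AQ, FI, MX, UU, HJ, QE, HN, JO, SV, QZ
Reachable nodes: 16 of 19 total.

16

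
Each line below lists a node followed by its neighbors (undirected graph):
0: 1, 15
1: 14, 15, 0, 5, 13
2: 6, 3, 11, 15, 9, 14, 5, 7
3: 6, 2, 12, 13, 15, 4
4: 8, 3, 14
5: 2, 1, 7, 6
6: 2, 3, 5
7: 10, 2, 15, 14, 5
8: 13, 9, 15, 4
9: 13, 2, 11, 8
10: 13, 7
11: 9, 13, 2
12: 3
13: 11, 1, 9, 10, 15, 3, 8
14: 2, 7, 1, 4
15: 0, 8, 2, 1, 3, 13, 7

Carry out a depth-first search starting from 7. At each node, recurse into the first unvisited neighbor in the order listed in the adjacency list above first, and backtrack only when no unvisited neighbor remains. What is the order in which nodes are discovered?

7, 10, 13, 11, 9, 2, 6, 3, 12, 15, 0, 1, 14, 4, 8, 5

Visit 7
7 → 10
10 → 13
13 → 11
11 → 9
9 → 2
2 → 6
6 → 3
3 → 12
3 → 15
15 → 0
0 → 1
1 → 14
14 → 4
4 → 8
1 → 5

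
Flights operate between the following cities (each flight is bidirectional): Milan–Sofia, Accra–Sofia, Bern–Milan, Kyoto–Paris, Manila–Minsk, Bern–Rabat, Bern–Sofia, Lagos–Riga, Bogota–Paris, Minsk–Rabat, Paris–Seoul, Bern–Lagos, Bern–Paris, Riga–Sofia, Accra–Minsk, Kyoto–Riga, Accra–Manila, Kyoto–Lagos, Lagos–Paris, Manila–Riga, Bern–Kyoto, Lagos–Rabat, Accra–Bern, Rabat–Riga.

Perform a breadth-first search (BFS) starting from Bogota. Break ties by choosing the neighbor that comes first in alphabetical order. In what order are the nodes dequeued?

Visit Bogota; enqueue Paris → queue [Paris]
Visit Paris; enqueue Bern, Kyoto, Lagos, Seoul → queue [Bern, Kyoto, Lagos, Seoul]
Visit Bern; enqueue Accra, Milan, Rabat, Sofia → queue [Kyoto, Lagos, Seoul, Accra, Milan, Rabat, Sofia]
Visit Kyoto; enqueue Riga → queue [Lagos, Seoul, Accra, Milan, Rabat, Sofia, Riga]
Visit Lagos → queue [Seoul, Accra, Milan, Rabat, Sofia, Riga]
Visit Seoul → queue [Accra, Milan, Rabat, Sofia, Riga]
Visit Accra; enqueue Manila, Minsk → queue [Milan, Rabat, Sofia, Riga, Manila, Minsk]
Visit Milan → queue [Rabat, Sofia, Riga, Manila, Minsk]
Visit Rabat → queue [Sofia, Riga, Manila, Minsk]
Visit Sofia → queue [Riga, Manila, Minsk]
Visit Riga → queue [Manila, Minsk]
Visit Manila → queue [Minsk]
Visit Minsk → queue []

Bogota, Paris, Bern, Kyoto, Lagos, Seoul, Accra, Milan, Rabat, Sofia, Riga, Manila, Minsk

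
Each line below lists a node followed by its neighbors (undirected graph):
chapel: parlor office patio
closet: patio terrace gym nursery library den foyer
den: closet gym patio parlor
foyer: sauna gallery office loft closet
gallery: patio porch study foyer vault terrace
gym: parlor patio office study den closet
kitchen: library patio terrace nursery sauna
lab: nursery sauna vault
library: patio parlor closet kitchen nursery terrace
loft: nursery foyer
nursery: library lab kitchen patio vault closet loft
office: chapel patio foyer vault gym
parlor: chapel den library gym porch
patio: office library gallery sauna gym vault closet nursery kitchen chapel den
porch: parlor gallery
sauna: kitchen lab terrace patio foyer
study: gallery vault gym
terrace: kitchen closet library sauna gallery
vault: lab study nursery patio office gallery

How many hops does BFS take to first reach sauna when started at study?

Level 0: study
Level 1: gallery, gym, vault
Level 2: closet, den, foyer, lab, nursery, office, parlor, patio, porch, terrace
Level 3: chapel, kitchen, library, loft, sauna
sauna first appears at level 3.

3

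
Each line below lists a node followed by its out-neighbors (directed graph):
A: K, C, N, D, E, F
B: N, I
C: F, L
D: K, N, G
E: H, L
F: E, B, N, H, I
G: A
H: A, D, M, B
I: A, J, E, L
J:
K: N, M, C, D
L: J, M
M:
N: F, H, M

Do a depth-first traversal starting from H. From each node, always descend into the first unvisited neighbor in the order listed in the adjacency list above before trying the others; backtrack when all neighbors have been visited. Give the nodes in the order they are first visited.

Visit H
H → A
A → K
K → N
N → F
F → E
E → L
L → J
L → M
F → B
B → I
K → C
K → D
D → G

H A K N F E L J M B I C D G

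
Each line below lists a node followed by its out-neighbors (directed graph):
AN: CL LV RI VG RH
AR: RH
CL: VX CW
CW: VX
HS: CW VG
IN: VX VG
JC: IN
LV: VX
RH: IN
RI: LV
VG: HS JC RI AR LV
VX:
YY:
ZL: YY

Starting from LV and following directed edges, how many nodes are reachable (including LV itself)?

BFS from LV visits: LV, VX
Reachable nodes: 2 of 14 total.

2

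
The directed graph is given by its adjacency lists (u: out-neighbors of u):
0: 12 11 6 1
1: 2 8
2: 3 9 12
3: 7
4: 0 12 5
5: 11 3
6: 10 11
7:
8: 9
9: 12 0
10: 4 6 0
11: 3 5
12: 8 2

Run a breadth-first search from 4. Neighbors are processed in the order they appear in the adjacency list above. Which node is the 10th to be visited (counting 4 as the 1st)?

3

Visit 4; enqueue 0, 12, 5 → queue [0, 12, 5]
Visit 0; enqueue 11, 6, 1 → queue [12, 5, 11, 6, 1]
Visit 12; enqueue 8, 2 → queue [5, 11, 6, 1, 8, 2]
Visit 5; enqueue 3 → queue [11, 6, 1, 8, 2, 3]
Visit 11 → queue [6, 1, 8, 2, 3]
Visit 6; enqueue 10 → queue [1, 8, 2, 3, 10]
Visit 1 → queue [8, 2, 3, 10]
Visit 8; enqueue 9 → queue [2, 3, 10, 9]
Visit 2 → queue [3, 10, 9]
Visit 3; enqueue 7 → queue [10, 9, 7]
Visit 10 → queue [9, 7]
Visit 9 → queue [7]
Visit 7 → queue []

Visit order: 4, 0, 12, 5, 11, 6, 1, 8, 2, 3, 10, 9, 7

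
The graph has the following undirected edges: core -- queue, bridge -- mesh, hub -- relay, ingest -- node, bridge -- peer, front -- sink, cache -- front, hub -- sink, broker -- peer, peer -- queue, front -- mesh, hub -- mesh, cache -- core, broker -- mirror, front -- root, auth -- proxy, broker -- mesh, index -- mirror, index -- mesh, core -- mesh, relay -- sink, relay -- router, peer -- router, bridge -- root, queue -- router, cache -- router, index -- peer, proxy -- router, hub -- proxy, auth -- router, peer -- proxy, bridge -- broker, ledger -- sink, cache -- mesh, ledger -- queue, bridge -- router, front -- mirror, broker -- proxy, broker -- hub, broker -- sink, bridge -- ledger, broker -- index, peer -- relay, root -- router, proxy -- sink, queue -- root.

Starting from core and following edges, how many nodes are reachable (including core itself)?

18

BFS from core visits: core, cache, mesh, queue, front, router, bridge, broker, hub, index, ledger, peer, root, mirror, sink, auth, proxy, relay
Reachable nodes: 18 of 20 total.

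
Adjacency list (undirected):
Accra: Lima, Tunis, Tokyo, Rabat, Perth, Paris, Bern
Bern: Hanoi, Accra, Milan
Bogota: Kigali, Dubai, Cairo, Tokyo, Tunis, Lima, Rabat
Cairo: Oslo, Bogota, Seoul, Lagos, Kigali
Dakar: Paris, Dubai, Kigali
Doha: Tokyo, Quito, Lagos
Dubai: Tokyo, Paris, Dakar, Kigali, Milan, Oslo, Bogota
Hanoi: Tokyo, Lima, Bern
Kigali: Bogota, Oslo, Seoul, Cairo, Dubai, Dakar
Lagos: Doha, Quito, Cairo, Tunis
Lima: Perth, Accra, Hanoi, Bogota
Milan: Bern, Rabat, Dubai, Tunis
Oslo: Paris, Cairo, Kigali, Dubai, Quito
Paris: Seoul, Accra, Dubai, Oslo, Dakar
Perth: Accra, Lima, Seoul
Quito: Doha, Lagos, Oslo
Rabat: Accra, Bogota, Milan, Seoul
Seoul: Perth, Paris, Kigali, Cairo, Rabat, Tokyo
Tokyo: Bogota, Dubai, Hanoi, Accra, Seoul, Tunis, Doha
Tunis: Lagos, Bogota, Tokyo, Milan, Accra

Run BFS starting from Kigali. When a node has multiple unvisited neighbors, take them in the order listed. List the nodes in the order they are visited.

Visit Kigali; enqueue Bogota, Oslo, Seoul, Cairo, Dubai, Dakar → queue [Bogota, Oslo, Seoul, Cairo, Dubai, Dakar]
Visit Bogota; enqueue Tokyo, Tunis, Lima, Rabat → queue [Oslo, Seoul, Cairo, Dubai, Dakar, Tokyo, Tunis, Lima, Rabat]
Visit Oslo; enqueue Paris, Quito → queue [Seoul, Cairo, Dubai, Dakar, Tokyo, Tunis, Lima, Rabat, Paris, Quito]
Visit Seoul; enqueue Perth → queue [Cairo, Dubai, Dakar, Tokyo, Tunis, Lima, Rabat, Paris, Quito, Perth]
Visit Cairo; enqueue Lagos → queue [Dubai, Dakar, Tokyo, Tunis, Lima, Rabat, Paris, Quito, Perth, Lagos]
Visit Dubai; enqueue Milan → queue [Dakar, Tokyo, Tunis, Lima, Rabat, Paris, Quito, Perth, Lagos, Milan]
Visit Dakar → queue [Tokyo, Tunis, Lima, Rabat, Paris, Quito, Perth, Lagos, Milan]
Visit Tokyo; enqueue Hanoi, Accra, Doha → queue [Tunis, Lima, Rabat, Paris, Quito, Perth, Lagos, Milan, Hanoi, Accra, Doha]
Visit Tunis → queue [Lima, Rabat, Paris, Quito, Perth, Lagos, Milan, Hanoi, Accra, Doha]
Visit Lima → queue [Rabat, Paris, Quito, Perth, Lagos, Milan, Hanoi, Accra, Doha]
Visit Rabat → queue [Paris, Quito, Perth, Lagos, Milan, Hanoi, Accra, Doha]
Visit Paris → queue [Quito, Perth, Lagos, Milan, Hanoi, Accra, Doha]
Visit Quito → queue [Perth, Lagos, Milan, Hanoi, Accra, Doha]
Visit Perth → queue [Lagos, Milan, Hanoi, Accra, Doha]
Visit Lagos → queue [Milan, Hanoi, Accra, Doha]
Visit Milan; enqueue Bern → queue [Hanoi, Accra, Doha, Bern]
Visit Hanoi → queue [Accra, Doha, Bern]
Visit Accra → queue [Doha, Bern]
Visit Doha → queue [Bern]
Visit Bern → queue []

Kigali, Bogota, Oslo, Seoul, Cairo, Dubai, Dakar, Tokyo, Tunis, Lima, Rabat, Paris, Quito, Perth, Lagos, Milan, Hanoi, Accra, Doha, Bern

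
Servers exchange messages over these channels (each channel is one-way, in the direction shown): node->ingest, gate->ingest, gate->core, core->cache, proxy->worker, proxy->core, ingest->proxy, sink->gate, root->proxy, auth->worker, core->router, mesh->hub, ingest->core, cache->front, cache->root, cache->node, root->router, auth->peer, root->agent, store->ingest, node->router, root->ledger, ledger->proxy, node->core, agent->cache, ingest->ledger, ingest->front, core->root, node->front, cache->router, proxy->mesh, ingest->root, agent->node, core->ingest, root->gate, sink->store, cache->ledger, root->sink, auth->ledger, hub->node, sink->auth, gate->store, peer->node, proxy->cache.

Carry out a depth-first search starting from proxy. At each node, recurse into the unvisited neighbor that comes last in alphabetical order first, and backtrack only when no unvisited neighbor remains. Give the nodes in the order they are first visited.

proxy -> worker -> mesh -> hub -> node -> router -> ingest -> root -> sink -> store -> gate -> core -> cache -> ledger -> front -> auth -> peer -> agent

Visit proxy
proxy → worker
proxy → mesh
mesh → hub
hub → node
node → router
node → ingest
ingest → root
root → sink
sink → store
sink → gate
gate → core
core → cache
cache → ledger
cache → front
sink → auth
auth → peer
root → agent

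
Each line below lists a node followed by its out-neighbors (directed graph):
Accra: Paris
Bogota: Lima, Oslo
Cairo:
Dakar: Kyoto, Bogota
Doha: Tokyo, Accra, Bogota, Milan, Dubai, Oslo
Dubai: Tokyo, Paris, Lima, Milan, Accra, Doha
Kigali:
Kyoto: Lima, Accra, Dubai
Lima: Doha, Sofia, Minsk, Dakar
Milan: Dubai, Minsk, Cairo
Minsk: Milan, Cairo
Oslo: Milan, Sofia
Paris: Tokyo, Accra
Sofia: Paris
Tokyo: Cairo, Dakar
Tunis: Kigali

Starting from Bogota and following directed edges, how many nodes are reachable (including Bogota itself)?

BFS from Bogota visits: Bogota, Lima, Oslo, Doha, Sofia, Minsk, Dakar, Milan, Tokyo, Accra, Dubai, Paris, Cairo, Kyoto
Reachable nodes: 14 of 16 total.

14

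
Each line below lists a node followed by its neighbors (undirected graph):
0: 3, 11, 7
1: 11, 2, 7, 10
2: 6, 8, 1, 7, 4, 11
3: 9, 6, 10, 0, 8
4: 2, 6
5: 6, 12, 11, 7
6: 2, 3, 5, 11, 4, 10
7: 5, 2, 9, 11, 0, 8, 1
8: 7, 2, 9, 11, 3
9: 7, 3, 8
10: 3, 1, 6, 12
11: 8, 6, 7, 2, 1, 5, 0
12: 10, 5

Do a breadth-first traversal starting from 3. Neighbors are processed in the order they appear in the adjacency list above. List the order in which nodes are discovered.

3 → 9 → 6 → 10 → 0 → 8 → 7 → 2 → 5 → 11 → 4 → 1 → 12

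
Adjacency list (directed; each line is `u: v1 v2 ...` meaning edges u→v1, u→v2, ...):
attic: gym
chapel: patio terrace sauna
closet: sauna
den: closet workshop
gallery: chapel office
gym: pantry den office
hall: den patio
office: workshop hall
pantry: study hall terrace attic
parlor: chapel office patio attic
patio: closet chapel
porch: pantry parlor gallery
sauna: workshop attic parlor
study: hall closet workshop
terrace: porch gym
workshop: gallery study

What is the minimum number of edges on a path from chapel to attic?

Level 0: chapel
Level 1: patio, sauna, terrace
Level 2: attic, closet, gym, parlor, porch, workshop
Level 3: den, gallery, office, pantry, study
Level 4: hall
attic first appears at level 2.

2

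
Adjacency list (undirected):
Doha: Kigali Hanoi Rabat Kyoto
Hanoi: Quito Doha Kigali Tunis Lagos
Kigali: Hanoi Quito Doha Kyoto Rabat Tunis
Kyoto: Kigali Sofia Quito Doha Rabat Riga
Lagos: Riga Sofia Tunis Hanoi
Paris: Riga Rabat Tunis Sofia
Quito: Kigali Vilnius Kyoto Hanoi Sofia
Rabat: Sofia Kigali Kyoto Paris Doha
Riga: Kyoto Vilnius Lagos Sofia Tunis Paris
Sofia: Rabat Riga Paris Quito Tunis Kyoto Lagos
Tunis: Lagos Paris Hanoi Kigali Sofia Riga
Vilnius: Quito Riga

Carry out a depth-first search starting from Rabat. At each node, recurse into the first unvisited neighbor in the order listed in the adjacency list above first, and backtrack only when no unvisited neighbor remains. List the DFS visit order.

Rabat, Sofia, Riga, Kyoto, Kigali, Hanoi, Quito, Vilnius, Doha, Tunis, Lagos, Paris

Visit Rabat
Rabat → Sofia
Sofia → Riga
Riga → Kyoto
Kyoto → Kigali
Kigali → Hanoi
Hanoi → Quito
Quito → Vilnius
Hanoi → Doha
Hanoi → Tunis
Tunis → Lagos
Tunis → Paris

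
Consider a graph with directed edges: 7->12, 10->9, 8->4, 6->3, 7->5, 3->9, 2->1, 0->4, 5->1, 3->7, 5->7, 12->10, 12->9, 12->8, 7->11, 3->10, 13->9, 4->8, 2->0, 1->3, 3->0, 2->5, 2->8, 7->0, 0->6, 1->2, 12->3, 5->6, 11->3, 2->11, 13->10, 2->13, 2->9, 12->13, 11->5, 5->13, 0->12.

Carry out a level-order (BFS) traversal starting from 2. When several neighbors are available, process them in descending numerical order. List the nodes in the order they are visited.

Visit 2; enqueue 13, 11, 9, 8, 5, 1, 0 → queue [13, 11, 9, 8, 5, 1, 0]
Visit 13; enqueue 10 → queue [11, 9, 8, 5, 1, 0, 10]
Visit 11; enqueue 3 → queue [9, 8, 5, 1, 0, 10, 3]
Visit 9 → queue [8, 5, 1, 0, 10, 3]
Visit 8; enqueue 4 → queue [5, 1, 0, 10, 3, 4]
Visit 5; enqueue 7, 6 → queue [1, 0, 10, 3, 4, 7, 6]
Visit 1 → queue [0, 10, 3, 4, 7, 6]
Visit 0; enqueue 12 → queue [10, 3, 4, 7, 6, 12]
Visit 10 → queue [3, 4, 7, 6, 12]
Visit 3 → queue [4, 7, 6, 12]
Visit 4 → queue [7, 6, 12]
Visit 7 → queue [6, 12]
Visit 6 → queue [12]
Visit 12 → queue []

2, 13, 11, 9, 8, 5, 1, 0, 10, 3, 4, 7, 6, 12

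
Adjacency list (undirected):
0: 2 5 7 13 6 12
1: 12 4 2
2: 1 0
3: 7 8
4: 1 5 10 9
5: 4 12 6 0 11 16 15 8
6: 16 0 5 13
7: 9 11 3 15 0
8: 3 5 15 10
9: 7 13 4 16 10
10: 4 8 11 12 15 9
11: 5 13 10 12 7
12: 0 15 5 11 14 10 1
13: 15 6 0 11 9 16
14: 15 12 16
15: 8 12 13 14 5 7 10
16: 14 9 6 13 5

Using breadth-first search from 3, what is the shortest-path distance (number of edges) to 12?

3

Level 0: 3
Level 1: 7, 8
Level 2: 0, 5, 9, 10, 11, 15
Level 3: 2, 4, 6, 12, 13, 14, 16
Level 4: 1
12 first appears at level 3.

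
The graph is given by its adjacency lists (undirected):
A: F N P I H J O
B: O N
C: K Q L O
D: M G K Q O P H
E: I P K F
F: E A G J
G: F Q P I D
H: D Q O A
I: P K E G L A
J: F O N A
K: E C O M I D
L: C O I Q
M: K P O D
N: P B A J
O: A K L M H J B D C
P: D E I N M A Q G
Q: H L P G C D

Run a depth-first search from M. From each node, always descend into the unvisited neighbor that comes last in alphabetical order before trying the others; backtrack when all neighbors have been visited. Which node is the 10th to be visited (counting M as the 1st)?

Visit M
M → P
P → Q
Q → L
L → O
O → K
K → I
I → G
G → F
F → J
J → N
N → B
N → A
A → H
H → D
F → E
K → C

Visit order: M, P, Q, L, O, K, I, G, F, J, N, B, A, H, D, E, C

J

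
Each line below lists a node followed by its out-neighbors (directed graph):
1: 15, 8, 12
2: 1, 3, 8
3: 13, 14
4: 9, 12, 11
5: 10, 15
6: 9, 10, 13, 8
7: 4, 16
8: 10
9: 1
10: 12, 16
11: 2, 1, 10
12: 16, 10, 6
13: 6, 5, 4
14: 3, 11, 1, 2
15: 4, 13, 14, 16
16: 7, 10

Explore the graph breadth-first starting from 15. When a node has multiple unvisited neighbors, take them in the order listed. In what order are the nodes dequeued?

15 4 13 14 16 9 12 11 6 5 3 1 2 7 10 8

Visit 15; enqueue 4, 13, 14, 16 → queue [4, 13, 14, 16]
Visit 4; enqueue 9, 12, 11 → queue [13, 14, 16, 9, 12, 11]
Visit 13; enqueue 6, 5 → queue [14, 16, 9, 12, 11, 6, 5]
Visit 14; enqueue 3, 1, 2 → queue [16, 9, 12, 11, 6, 5, 3, 1, 2]
Visit 16; enqueue 7, 10 → queue [9, 12, 11, 6, 5, 3, 1, 2, 7, 10]
Visit 9 → queue [12, 11, 6, 5, 3, 1, 2, 7, 10]
Visit 12 → queue [11, 6, 5, 3, 1, 2, 7, 10]
Visit 11 → queue [6, 5, 3, 1, 2, 7, 10]
Visit 6; enqueue 8 → queue [5, 3, 1, 2, 7, 10, 8]
Visit 5 → queue [3, 1, 2, 7, 10, 8]
Visit 3 → queue [1, 2, 7, 10, 8]
Visit 1 → queue [2, 7, 10, 8]
Visit 2 → queue [7, 10, 8]
Visit 7 → queue [10, 8]
Visit 10 → queue [8]
Visit 8 → queue []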